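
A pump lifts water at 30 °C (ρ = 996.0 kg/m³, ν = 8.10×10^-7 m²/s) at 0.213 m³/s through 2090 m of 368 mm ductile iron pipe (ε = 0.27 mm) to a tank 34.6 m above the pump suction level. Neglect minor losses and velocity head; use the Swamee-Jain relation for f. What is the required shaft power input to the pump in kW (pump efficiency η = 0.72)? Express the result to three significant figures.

V = 4Q/(πD²) = 2.003 m/s; Re = 9.10×10^5; ε/D = 7.34×10^-4; f = 0.01875
h_f = f(L/D)V²/2g = 21.77 m
Total head H = z + h_f = 34.6 + 21.77 = 56.37 m
P_hyd = ρgQH = 996.0·9.81·0.213·56.37 = 117.3 kW
P_shaft = P_hyd/η = 117.3/0.72 = 162.9 kW

P_shaft ≈ 163 kW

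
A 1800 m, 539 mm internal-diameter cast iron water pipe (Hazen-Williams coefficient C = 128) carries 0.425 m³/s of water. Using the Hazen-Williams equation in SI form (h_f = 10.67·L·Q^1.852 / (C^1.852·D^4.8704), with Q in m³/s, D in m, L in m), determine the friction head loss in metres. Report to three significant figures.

h_f = 10.67·1800·0.425^1.852 / (128^1.852·0.539^4.8704) = 9.998 m

h_f ≈ 10.00 m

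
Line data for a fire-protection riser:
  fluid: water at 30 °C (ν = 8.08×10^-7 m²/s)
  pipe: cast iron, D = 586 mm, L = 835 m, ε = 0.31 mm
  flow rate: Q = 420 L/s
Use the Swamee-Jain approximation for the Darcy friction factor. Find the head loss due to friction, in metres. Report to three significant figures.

h_f ≈ 3.07 m

V = 4Q/(πD²) = 4·0.420/(π·0.586²) = 1.557 m/s
Re = VD/ν = 1.557·0.586/8.08×10^-7 = 1.13×10^6 → turbulent
ε/D = 0.31/586 = 5.29×10^-4
Swamee-Jain: f = 0.01744
h_f = f(L/D)V²/(2g) = 0.01744·(835/0.586)·1.557²/(2·9.81) = 3.071 m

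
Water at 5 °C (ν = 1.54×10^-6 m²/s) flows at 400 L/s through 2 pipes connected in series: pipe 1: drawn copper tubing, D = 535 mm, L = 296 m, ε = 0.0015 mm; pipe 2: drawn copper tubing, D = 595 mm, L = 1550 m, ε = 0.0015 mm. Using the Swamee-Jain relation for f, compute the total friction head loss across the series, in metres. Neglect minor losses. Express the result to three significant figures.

H ≈ 4.67 m

Pipe 1: V = 1.779 m/s, Re = 6.18×10^5, ε/D = 2.80×10^-6, f = 0.01266, h_1 = f(L/D)V²/2g = 1.130 m
Pipe 2: V = 1.439 m/s, Re = 5.56×10^5, ε/D = 2.52×10^-6, f = 0.01289, h_2 = f(L/D)V²/2g = 3.542 m
Series → Q common, losses add: H = Σh = 4.672 m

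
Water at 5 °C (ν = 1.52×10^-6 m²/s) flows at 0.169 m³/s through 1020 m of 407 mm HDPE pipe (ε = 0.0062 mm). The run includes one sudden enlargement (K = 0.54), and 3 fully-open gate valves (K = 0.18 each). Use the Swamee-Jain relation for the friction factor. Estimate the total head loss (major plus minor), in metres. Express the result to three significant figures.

V = 4Q/(πD²) = 1.299 m/s; V²/2g = 0.08600 m
Re = 3.48×10^5, ε/D = 1.52×10^-5 → f = 0.01418 (Swamee-Jain)
Major: h_f = f(L/D)·V²/2g = 0.01418·2506·0.08600 = 3.056 m
Minor: ΣK = 1.08; h_m = ΣK·V²/2g = 0.09288 m
Total H_L = 3.056 + 0.09288 = 3.149 m

H_L ≈ 3.15 m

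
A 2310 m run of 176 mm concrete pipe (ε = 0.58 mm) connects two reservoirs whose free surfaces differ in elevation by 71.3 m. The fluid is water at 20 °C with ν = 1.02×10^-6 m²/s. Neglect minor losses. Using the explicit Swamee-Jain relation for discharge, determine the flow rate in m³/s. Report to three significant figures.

Q ≈ 0.0481 m³/s

Swamee-Jain (Type II): Q = -0.965·√(gD⁵h_f/L)·ln[ε/(3.7D) + √(3.17ν²L/(gD³h_f))]
√(gD⁵h_f/L) = √(9.81·0.176⁵·71.3/2310) = 0.007151
ε/(3.7D) = 8.91×10^-4; √(3.17ν²L/(gD³h_f)) = 4.47×10^-5
Q = -0.965·0.007151·ln(9.354×10^-4) = 0.04813 m³/s
Check: V = 1.98 m/s, Re = 3.41×10^5, f = 0.02738, h_f = 71.7 m ≈ 71.3 m ✓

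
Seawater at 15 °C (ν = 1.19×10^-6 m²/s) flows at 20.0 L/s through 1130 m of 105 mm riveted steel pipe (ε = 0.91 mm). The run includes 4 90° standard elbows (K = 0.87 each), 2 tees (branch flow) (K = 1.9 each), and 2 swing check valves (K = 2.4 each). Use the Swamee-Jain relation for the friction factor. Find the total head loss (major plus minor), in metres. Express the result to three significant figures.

V = 4Q/(πD²) = 2.310 m/s; V²/2g = 0.2719 m
Re = 2.04×10^5, ε/D = 0.00867 → f = 0.03662 (Swamee-Jain)
Major: h_f = f(L/D)·V²/2g = 0.03662·10762·0.2719 = 107.1 m
Minor: ΣK = 12.1; h_m = ΣK·V²/2g = 3.285 m
Total H_L = 107.1 + 3.285 = 110.4 m

H_L ≈ 110 m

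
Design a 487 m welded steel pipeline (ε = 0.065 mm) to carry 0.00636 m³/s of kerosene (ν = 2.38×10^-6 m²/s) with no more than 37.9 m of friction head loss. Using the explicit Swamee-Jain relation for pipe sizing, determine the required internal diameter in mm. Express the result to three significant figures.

Swamee-Jain (Type III): D = 0.66·[ε^1.25·(LQ²/(gh_f))^4.75 + ν·Q^9.4·(L/(gh_f))^5.2]^0.04
LQ²/(gh_f) = 5.298×10^-5; L/(gh_f) = 1.310
Term 1 = ε^1.25·(…)^4.75 = 2.86×10^-26; Term 2 = ν·Q^9.4·(…)^5.2 = 2.18×10^-26
D = 0.66·(2.86×10^-26 + 2.18×10^-26)^0.04 = 0.06421 m = 64.2 mm
Check: V = 1.96 m/s, Re = 5.30×10^4, f = 0.02403, h_f = 35.8 m ≈ 37.9 m ✓

D ≈ 64.2 mm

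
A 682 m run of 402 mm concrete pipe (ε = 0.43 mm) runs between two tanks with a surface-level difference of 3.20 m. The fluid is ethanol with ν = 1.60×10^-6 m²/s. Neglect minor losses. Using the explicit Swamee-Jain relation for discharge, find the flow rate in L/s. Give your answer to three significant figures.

Swamee-Jain (Type II): Q = -0.965·√(gD⁵h_f/L)·ln[ε/(3.7D) + √(3.17ν²L/(gD³h_f))]
√(gD⁵h_f/L) = √(9.81·0.402⁵·3.20/682) = 0.02198
ε/(3.7D) = 2.89×10^-4; √(3.17ν²L/(gD³h_f)) = 5.21×10^-5
Q = -0.965·0.02198·ln(3.412×10^-4) = 0.1693 m³/s
Check: V = 1.33 m/s, Re = 3.35×10^5, f = 0.02094, h_f = 3.22 m ≈ 3.20 m ✓

Q ≈ 169 L/s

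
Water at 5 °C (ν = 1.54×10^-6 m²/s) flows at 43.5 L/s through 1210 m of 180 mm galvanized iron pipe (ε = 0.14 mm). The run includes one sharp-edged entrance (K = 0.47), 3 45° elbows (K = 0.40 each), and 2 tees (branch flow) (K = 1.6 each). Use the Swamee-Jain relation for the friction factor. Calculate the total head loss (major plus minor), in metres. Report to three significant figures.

H_L ≈ 21.0 m

V = 4Q/(πD²) = 1.709 m/s; V²/2g = 0.1489 m
Re = 2.00×10^5, ε/D = 7.78×10^-4 → f = 0.02027 (Swamee-Jain)
Major: h_f = f(L/D)·V²/2g = 0.02027·6722·0.1489 = 20.29 m
Minor: ΣK = 4.87; h_m = ΣK·V²/2g = 0.7253 m
Total H_L = 20.29 + 0.7253 = 21.02 m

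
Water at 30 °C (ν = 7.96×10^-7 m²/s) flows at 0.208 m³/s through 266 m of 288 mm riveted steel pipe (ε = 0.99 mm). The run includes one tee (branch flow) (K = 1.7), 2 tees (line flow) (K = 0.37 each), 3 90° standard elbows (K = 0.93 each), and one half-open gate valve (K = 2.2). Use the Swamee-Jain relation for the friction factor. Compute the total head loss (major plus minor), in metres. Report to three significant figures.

V = 4Q/(πD²) = 3.193 m/s; V²/2g = 0.5196 m
Re = 1.16×10^6, ε/D = 0.00344 → f = 0.02736 (Swamee-Jain)
Major: h_f = f(L/D)·V²/2g = 0.02736·923.6·0.5196 = 13.13 m
Minor: ΣK = 7.43; h_m = ΣK·V²/2g = 3.861 m
Total H_L = 13.13 + 3.861 = 16.99 m

H_L ≈ 17.0 m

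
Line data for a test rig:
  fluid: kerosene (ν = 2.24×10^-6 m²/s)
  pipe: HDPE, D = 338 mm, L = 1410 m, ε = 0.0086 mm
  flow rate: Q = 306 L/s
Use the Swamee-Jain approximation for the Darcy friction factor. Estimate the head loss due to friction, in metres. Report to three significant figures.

h_f ≈ 33.2 m

V = 4Q/(πD²) = 4·0.306/(π·0.338²) = 3.410 m/s
Re = VD/ν = 3.410·0.338/2.24×10^-6 = 5.15×10^5 → turbulent
ε/D = 0.0086/338 = 2.54×10^-5
Swamee-Jain: f = 0.01343
h_f = f(L/D)V²/(2g) = 0.01343·(1410/0.338)·3.410²/(2·9.81) = 33.20 m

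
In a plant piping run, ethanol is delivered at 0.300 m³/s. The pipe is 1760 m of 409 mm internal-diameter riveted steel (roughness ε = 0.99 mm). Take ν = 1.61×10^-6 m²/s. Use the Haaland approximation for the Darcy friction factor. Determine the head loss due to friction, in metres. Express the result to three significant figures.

h_f ≈ 28.5 m

V = 4Q/(πD²) = 4·0.300/(π·0.409²) = 2.283 m/s
Re = VD/ν = 2.283·0.409/1.61×10^-6 = 5.80×10^5 → turbulent
ε/D = 0.99/409 = 0.00242
Haaland: f = 0.02495
h_f = f(L/D)V²/(2g) = 0.02495·(1760/0.409)·2.283²/(2·9.81) = 28.53 m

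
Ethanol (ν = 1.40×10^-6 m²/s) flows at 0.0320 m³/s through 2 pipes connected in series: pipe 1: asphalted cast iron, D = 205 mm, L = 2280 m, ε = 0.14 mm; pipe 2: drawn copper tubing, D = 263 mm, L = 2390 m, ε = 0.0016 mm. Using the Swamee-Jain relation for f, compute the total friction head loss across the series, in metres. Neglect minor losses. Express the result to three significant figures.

H ≈ 13.7 m

Pipe 1: V = 0.9695 m/s, Re = 1.42×10^5, ε/D = 6.83×10^-4, f = 0.02042, h_1 = f(L/D)V²/2g = 10.88 m
Pipe 2: V = 0.5890 m/s, Re = 1.11×10^5, ε/D = 6.08×10^-6, f = 0.01753, h_2 = f(L/D)V²/2g = 2.817 m
Series → Q common, losses add: H = Σh = 13.70 m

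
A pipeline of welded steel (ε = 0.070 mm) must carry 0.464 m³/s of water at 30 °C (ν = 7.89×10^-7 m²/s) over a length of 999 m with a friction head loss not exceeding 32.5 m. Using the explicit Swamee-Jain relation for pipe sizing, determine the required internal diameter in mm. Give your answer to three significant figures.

D ≈ 383 mm

Swamee-Jain (Type III): D = 0.66·[ε^1.25·(LQ²/(gh_f))^4.75 + ν·Q^9.4·(L/(gh_f))^5.2]^0.04
LQ²/(gh_f) = 0.6746; L/(gh_f) = 3.133
Term 1 = ε^1.25·(…)^4.75 = 9.87×10^-7; Term 2 = ν·Q^9.4·(…)^5.2 = 2.20×10^-7
D = 0.66·(9.87×10^-7 + 2.20×10^-7)^0.04 = 0.3827 m = 383 mm
Check: V = 4.03 m/s, Re = 1.96×10^6, f = 0.01412, h_f = 30.6 m ≈ 32.5 m ✓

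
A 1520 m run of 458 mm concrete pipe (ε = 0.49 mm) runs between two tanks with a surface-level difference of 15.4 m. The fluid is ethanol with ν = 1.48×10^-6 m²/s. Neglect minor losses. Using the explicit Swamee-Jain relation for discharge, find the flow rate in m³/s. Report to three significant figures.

Q ≈ 0.348 m³/s

Swamee-Jain (Type II): Q = -0.965·√(gD⁵h_f/L)·ln[ε/(3.7D) + √(3.17ν²L/(gD³h_f))]
√(gD⁵h_f/L) = √(9.81·0.458⁵·15.4/1520) = 0.04475
ε/(3.7D) = 2.89×10^-4; √(3.17ν²L/(gD³h_f)) = 2.70×10^-5
Q = -0.965·0.04475·ln(3.161×10^-4) = 0.3481 m³/s
Check: V = 2.11 m/s, Re = 6.54×10^5, f = 0.02051, h_f = 15.5 m ≈ 15.4 m ✓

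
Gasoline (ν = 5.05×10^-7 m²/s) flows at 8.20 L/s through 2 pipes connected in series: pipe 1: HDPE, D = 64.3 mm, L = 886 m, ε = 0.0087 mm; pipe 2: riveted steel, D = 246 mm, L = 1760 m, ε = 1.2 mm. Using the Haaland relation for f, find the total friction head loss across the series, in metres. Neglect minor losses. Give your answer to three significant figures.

H ≈ 69.3 m

Pipe 1: V = 2.525 m/s, Re = 3.22×10^5, ε/D = 1.35×10^-4, f = 0.01540, h_1 = f(L/D)V²/2g = 68.96 m
Pipe 2: V = 0.1725 m/s, Re = 8.40×10^4, ε/D = 0.00488, f = 0.03122, h_2 = f(L/D)V²/2g = 0.3389 m
Series → Q common, losses add: H = Σh = 69.30 m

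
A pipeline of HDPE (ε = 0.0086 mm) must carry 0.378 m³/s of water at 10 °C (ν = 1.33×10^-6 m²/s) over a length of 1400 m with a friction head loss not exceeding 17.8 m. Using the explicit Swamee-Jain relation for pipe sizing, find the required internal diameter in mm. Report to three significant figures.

D ≈ 413 mm

Swamee-Jain (Type III): D = 0.66·[ε^1.25·(LQ²/(gh_f))^4.75 + ν·Q^9.4·(L/(gh_f))^5.2]^0.04
LQ²/(gh_f) = 1.146; L/(gh_f) = 8.018
Term 1 = ε^1.25·(…)^4.75 = 8.88×10^-7; Term 2 = ν·Q^9.4·(…)^5.2 = 7.13×10^-6
D = 0.66·(8.88×10^-7 + 7.13×10^-6)^0.04 = 0.4128 m = 413 mm
Check: V = 2.82 m/s, Re = 8.77×10^5, f = 0.01233, h_f = 17.0 m ≈ 17.8 m ✓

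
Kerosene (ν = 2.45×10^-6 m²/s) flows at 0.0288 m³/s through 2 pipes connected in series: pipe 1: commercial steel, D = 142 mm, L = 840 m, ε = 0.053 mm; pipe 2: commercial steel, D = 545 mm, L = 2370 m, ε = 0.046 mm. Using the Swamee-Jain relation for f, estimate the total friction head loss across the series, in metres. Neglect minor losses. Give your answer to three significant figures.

Pipe 1: V = 1.819 m/s, Re = 1.05×10^5, ε/D = 3.73×10^-4, f = 0.01970, h_1 = f(L/D)V²/2g = 19.64 m
Pipe 2: V = 0.1235 m/s, Re = 2.75×10^4, ε/D = 8.44×10^-5, f = 0.02412, h_2 = f(L/D)V²/2g = 0.08149 m
Series → Q common, losses add: H = Σh = 19.73 m

H ≈ 19.7 m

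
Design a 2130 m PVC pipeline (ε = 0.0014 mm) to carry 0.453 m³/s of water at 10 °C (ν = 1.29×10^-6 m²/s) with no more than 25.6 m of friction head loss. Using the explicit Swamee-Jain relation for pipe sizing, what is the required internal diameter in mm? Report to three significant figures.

D ≈ 445 mm

Swamee-Jain (Type III): D = 0.66·[ε^1.25·(LQ²/(gh_f))^4.75 + ν·Q^9.4·(L/(gh_f))^5.2]^0.04
LQ²/(gh_f) = 1.740; L/(gh_f) = 8.481
Term 1 = ε^1.25·(…)^4.75 = 6.70×10^-7; Term 2 = ν·Q^9.4·(…)^5.2 = 5.08×10^-5
D = 0.66·(6.70×10^-7 + 5.08×10^-5)^0.04 = 0.4446 m = 445 mm
Check: V = 2.92 m/s, Re = 1.01×10^6, f = 0.01168, h_f = 24.3 m ≈ 25.6 m ✓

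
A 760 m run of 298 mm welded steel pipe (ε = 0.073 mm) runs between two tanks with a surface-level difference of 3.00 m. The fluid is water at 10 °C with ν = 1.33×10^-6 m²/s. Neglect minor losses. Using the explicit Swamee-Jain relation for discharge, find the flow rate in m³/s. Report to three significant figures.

Q ≈ 0.0817 m³/s

Swamee-Jain (Type II): Q = -0.965·√(gD⁵h_f/L)·ln[ε/(3.7D) + √(3.17ν²L/(gD³h_f))]
√(gD⁵h_f/L) = √(9.81·0.298⁵·3.00/760) = 0.009540
ε/(3.7D) = 6.62×10^-5; √(3.17ν²L/(gD³h_f)) = 7.40×10^-5
Q = -0.965·0.009540·ln(1.402×10^-4) = 0.08168 m³/s
Check: V = 1.17 m/s, Re = 2.62×10^5, f = 0.01690, h_f = 3.01 m ≈ 3.00 m ✓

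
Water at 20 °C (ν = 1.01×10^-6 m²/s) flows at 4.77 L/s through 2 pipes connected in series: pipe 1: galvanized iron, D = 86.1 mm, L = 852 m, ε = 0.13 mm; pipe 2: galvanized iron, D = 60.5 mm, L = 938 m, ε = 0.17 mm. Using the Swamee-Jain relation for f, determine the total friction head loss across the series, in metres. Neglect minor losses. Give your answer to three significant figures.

H ≈ 67.8 m

Pipe 1: V = 0.8193 m/s, Re = 6.98×10^4, ε/D = 0.00151, f = 0.02470, h_1 = f(L/D)V²/2g = 8.362 m
Pipe 2: V = 1.659 m/s, Re = 9.94×10^4, ε/D = 0.00281, f = 0.02730, h_2 = f(L/D)V²/2g = 59.40 m
Series → Q common, losses add: H = Σh = 67.76 m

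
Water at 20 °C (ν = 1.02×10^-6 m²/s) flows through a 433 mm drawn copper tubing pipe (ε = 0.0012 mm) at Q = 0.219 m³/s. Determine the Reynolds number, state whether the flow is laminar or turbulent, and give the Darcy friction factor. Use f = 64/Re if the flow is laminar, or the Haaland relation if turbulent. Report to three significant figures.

V = 4Q/(πD²) = 1.487 m/s
Re = VD/ν = 1.487·0.433/1.02×10^-6 = 6.31×10^5
Re > 4000 → turbulent; ε/D = 2.77×10^-6
Haaland: f = 0.01257

Re ≈ 6.31×10^5; turbulent; f ≈ 0.0126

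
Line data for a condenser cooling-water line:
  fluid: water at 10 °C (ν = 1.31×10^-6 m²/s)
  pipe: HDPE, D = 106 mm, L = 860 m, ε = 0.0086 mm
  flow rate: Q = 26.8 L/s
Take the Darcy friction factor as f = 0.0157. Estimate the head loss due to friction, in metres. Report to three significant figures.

V = 4Q/(πD²) = 4·0.0268/(π·0.106²) = 3.037 m/s
h_f = f(L/D)V²/(2g) = 0.01570·(860/0.106)·3.037²/(2·9.81) = 59.88 m

h_f ≈ 59.9 m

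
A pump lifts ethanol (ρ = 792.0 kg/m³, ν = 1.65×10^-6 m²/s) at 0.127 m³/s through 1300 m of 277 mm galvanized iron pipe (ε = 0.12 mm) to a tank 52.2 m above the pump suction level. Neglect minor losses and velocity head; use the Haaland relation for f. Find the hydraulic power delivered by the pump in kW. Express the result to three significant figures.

V = 4Q/(πD²) = 2.107 m/s; Re = 3.54×10^5; ε/D = 4.33×10^-4; f = 0.01748
h_f = f(L/D)V²/2g = 18.57 m
Total head H = z + h_f = 52.2 + 18.57 = 70.77 m
P_hyd = ρgQH = 792.0·9.81·0.127·70.77 = 69.83 kW

P_hyd ≈ 69.8 kW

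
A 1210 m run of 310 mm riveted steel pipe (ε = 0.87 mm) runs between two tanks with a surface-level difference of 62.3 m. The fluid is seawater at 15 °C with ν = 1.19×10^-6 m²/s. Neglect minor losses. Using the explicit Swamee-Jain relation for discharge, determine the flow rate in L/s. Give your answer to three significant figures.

Q ≈ 263 L/s

Swamee-Jain (Type II): Q = -0.965·√(gD⁵h_f/L)·ln[ε/(3.7D) + √(3.17ν²L/(gD³h_f))]
√(gD⁵h_f/L) = √(9.81·0.310⁵·62.3/1210) = 0.03803
ε/(3.7D) = 7.59×10^-4; √(3.17ν²L/(gD³h_f)) = 1.73×10^-5
Q = -0.965·0.03803·ln(7.758×10^-4) = 0.2628 m³/s
Check: V = 3.48 m/s, Re = 9.07×10^5, f = 0.02591, h_f = 62.5 m ≈ 62.3 m ✓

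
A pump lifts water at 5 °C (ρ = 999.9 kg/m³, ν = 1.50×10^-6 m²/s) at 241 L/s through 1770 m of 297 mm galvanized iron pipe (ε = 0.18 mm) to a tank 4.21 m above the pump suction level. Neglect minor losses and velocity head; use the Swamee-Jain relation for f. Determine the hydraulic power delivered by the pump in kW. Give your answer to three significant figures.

P_hyd ≈ 168 kW

V = 4Q/(πD²) = 3.479 m/s; Re = 6.89×10^5; ε/D = 6.06×10^-4; f = 0.01818
h_f = f(L/D)V²/2g = 66.83 m
Total head H = z + h_f = 4.21 + 66.83 = 71.04 m
P_hyd = ρgQH = 999.9·9.81·0.241·71.04 = 167.9 kW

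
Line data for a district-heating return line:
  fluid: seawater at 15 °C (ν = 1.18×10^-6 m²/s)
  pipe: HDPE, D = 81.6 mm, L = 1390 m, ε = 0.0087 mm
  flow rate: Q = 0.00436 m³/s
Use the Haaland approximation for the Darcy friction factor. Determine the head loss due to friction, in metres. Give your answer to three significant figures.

h_f ≈ 12.3 m

V = 4Q/(πD²) = 4·0.00436/(π·0.0816²) = 0.8337 m/s
Re = VD/ν = 0.8337·0.0816/1.18×10^-6 = 5.77×10^4 → turbulent
ε/D = 0.0087/81.6 = 1.07×10^-4
Haaland: f = 0.02040
h_f = f(L/D)V²/(2g) = 0.02040·(1390/0.0816)·0.8337²/(2·9.81) = 12.31 m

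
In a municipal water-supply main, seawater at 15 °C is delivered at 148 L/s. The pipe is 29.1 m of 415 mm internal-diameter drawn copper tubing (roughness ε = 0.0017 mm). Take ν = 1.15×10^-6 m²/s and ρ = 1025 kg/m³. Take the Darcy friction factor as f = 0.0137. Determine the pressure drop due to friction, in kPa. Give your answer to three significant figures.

Δp ≈ 0.589 kPa

V = 4Q/(πD²) = 4·0.148/(π·0.415²) = 1.094 m/s
h_f = f(L/D)V²/(2g) = 0.01370·(29.1/0.415)·1.094²/(2·9.81) = 0.05862 m
Δp = ρg·h_f = 1025·9.81·0.05862 = 0.5894 kPa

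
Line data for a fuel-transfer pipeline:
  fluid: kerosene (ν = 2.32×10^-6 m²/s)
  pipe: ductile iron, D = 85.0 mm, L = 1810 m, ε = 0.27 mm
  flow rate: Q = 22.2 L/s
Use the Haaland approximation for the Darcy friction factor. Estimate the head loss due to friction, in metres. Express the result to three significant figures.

V = 4Q/(πD²) = 4·0.0222/(π·0.0850²) = 3.912 m/s
Re = VD/ν = 3.912·0.0850/2.32×10^-6 = 1.43×10^5 → turbulent
ε/D = 0.27/85.0 = 0.00318
Haaland: f = 0.02744
h_f = f(L/D)V²/(2g) = 0.02744·(1810/0.0850)·3.912²/(2·9.81) = 455.9 m

h_f ≈ 456 m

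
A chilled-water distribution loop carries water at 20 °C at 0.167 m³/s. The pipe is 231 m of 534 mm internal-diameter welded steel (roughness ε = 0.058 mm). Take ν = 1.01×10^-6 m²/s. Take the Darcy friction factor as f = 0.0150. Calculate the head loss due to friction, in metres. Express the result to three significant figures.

h_f ≈ 0.184 m

V = 4Q/(πD²) = 4·0.167/(π·0.534²) = 0.7457 m/s
h_f = f(L/D)V²/(2g) = 0.01500·(231/0.534)·0.7457²/(2·9.81) = 0.1839 m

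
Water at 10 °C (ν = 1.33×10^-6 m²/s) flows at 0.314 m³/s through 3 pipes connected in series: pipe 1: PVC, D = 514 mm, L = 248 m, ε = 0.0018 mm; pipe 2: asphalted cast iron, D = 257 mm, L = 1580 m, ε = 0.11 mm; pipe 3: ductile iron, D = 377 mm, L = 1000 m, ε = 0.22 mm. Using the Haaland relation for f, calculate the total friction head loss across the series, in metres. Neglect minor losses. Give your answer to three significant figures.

H ≈ 210 m

Pipe 1: V = 1.513 m/s, Re = 5.85×10^5, ε/D = 3.50×10^-6, f = 0.01275, h_1 = f(L/D)V²/2g = 0.7178 m
Pipe 2: V = 6.053 m/s, Re = 1.17×10^6, ε/D = 4.28×10^-4, f = 0.01659, h_2 = f(L/D)V²/2g = 190.4 m
Pipe 3: V = 2.813 m/s, Re = 7.97×10^5, ε/D = 5.84×10^-4, f = 0.01782, h_3 = f(L/D)V²/2g = 19.06 m
Series → Q common, losses add: H = Σh = 210.2 m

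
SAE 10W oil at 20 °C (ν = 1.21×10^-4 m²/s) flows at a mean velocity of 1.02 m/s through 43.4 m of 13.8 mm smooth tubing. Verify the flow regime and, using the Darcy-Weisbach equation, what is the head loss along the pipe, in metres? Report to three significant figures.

Re = VD/ν = 1.02·0.01380/1.21×10^-4 = 116 → laminar (Re < 2300)
f = 64/Re = 0.5502
h_f = f(L/D)V²/(2g) = 0.5502·(43.4/0.01380)·1.02²/(2·9.81) = 91.75 m

h_f ≈ 91.7 m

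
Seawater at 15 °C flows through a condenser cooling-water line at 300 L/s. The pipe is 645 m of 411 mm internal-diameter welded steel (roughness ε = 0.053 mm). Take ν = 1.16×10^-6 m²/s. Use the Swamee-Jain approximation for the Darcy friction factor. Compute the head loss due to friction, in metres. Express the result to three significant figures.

V = 4Q/(πD²) = 4·0.300/(π·0.411²) = 2.261 m/s
Re = VD/ν = 2.261·0.411/1.16×10^-6 = 8.01×10^5 → turbulent
ε/D = 0.053/411 = 1.29×10^-4
Swamee-Jain: f = 0.01416
h_f = f(L/D)V²/(2g) = 0.01416·(645/0.411)·2.261²/(2·9.81) = 5.790 m

h_f ≈ 5.79 m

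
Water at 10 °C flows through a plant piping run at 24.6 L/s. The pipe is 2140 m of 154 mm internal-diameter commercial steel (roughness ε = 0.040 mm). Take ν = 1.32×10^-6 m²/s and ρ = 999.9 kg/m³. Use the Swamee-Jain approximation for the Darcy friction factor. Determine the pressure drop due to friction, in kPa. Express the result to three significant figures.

V = 4Q/(πD²) = 4·0.0246/(π·0.154²) = 1.321 m/s
Re = VD/ν = 1.321·0.154/1.32×10^-6 = 1.54×10^5 → turbulent
ε/D = 0.040/154 = 2.60×10^-4
Swamee-Jain: f = 0.01812
h_f = f(L/D)V²/(2g) = 0.01812·(2140/0.154)·1.321²/(2·9.81) = 22.39 m
Δp = ρg·h_f = 999.9·9.81·22.39 = 219.6 kPa

Δp ≈ 220 kPa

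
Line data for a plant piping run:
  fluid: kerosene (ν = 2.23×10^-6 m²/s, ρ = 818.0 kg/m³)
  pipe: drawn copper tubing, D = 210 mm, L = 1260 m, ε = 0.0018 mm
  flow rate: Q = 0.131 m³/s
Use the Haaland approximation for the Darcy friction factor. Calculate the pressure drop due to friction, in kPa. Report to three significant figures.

V = 4Q/(πD²) = 4·0.131/(π·0.210²) = 3.782 m/s
Re = VD/ν = 3.782·0.210/2.23×10^-6 = 3.56×10^5 → turbulent
ε/D = 0.0018/210 = 8.57×10^-6
Haaland: f = 0.01397
h_f = f(L/D)V²/(2g) = 0.01397·(1260/0.210)·3.782²/(2·9.81) = 61.11 m
Δp = ρg·h_f = 818.0·9.81·61.11 = 490.4 kPa

Δp ≈ 490 kPa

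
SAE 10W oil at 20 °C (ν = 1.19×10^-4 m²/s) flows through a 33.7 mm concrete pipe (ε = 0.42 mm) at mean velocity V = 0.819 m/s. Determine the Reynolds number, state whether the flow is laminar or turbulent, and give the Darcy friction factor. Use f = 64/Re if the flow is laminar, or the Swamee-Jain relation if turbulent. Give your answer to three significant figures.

Re = VD/ν = 0.8190·0.0337/1.19×10^-4 = 232
Re < 2300 → laminar → f = 64/Re = 0.2759

Re ≈ 232; laminar; f = 64/Re ≈ 0.276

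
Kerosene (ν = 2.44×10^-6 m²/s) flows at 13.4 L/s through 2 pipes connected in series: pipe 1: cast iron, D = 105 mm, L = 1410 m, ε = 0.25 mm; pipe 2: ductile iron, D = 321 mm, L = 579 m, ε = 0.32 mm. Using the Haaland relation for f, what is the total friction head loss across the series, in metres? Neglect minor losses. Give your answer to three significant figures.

H ≈ 43.6 m

Pipe 1: V = 1.548 m/s, Re = 6.66×10^4, ε/D = 0.00238, f = 0.02657, h_1 = f(L/D)V²/2g = 43.54 m
Pipe 2: V = 0.1656 m/s, Re = 2.18×10^4, ε/D = 9.97×10^-4, f = 0.02716, h_2 = f(L/D)V²/2g = 0.06847 m
Series → Q common, losses add: H = Σh = 43.61 m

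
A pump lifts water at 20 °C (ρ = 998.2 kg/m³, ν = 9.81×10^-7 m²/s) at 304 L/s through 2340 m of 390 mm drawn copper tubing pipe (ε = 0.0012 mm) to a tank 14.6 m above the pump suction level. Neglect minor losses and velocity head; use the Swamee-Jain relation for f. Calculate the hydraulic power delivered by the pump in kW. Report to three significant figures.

P_hyd ≈ 112 kW

V = 4Q/(πD²) = 2.545 m/s; Re = 1.01×10^6; ε/D = 3.08×10^-6; f = 0.01166
h_f = f(L/D)V²/2g = 23.10 m
Total head H = z + h_f = 14.6 + 23.10 = 37.70 m
P_hyd = ρgQH = 998.2·9.81·0.304·37.70 = 112.2 kW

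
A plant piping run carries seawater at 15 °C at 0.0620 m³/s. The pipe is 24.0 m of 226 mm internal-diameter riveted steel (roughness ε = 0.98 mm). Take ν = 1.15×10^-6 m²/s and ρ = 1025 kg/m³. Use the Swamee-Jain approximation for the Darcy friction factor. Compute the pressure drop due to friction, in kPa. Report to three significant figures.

Δp ≈ 3.85 kPa

V = 4Q/(πD²) = 4·0.0620/(π·0.226²) = 1.546 m/s
Re = VD/ν = 1.546·0.226/1.15×10^-6 = 3.04×10^5 → turbulent
ε/D = 0.98/226 = 0.00434
Swamee-Jain: f = 0.02958
h_f = f(L/D)V²/(2g) = 0.02958·(24.0/0.226)·1.546²/(2·9.81) = 0.3825 m
Δp = ρg·h_f = 1025·9.81·0.3825 = 3.846 kPa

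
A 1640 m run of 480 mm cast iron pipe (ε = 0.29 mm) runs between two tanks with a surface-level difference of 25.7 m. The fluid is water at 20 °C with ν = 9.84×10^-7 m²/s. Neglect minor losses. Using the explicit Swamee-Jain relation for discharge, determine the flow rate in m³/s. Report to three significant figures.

Swamee-Jain (Type II): Q = -0.965·√(gD⁵h_f/L)·ln[ε/(3.7D) + √(3.17ν²L/(gD³h_f))]
√(gD⁵h_f/L) = √(9.81·0.480⁵·25.7/1640) = 0.06259
ε/(3.7D) = 1.63×10^-4; √(3.17ν²L/(gD³h_f)) = 1.34×10^-5
Q = -0.965·0.06259·ln(1.767×10^-4) = 0.5219 m³/s
Check: V = 2.88 m/s, Re = 1.41×10^6, f = 0.01783, h_f = 25.8 m ≈ 25.7 m ✓

Q ≈ 0.522 m³/s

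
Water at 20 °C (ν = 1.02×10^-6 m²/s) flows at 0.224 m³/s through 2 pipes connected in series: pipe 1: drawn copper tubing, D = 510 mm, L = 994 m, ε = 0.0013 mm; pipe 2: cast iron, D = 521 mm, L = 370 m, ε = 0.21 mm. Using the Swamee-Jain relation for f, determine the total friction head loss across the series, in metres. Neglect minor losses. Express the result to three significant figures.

H ≈ 2.23 m

Pipe 1: V = 1.097 m/s, Re = 5.48×10^5, ε/D = 2.55×10^-6, f = 0.01292, h_1 = f(L/D)V²/2g = 1.543 m
Pipe 2: V = 1.051 m/s, Re = 5.37×10^5, ε/D = 4.03×10^-4, f = 0.01707, h_2 = f(L/D)V²/2g = 0.6821 m
Series → Q common, losses add: H = Σh = 2.225 m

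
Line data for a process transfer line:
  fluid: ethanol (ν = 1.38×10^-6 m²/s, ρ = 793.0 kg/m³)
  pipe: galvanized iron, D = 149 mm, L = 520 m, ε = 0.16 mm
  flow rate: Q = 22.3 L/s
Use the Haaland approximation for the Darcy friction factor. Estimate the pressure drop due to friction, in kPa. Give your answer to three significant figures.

Δp ≈ 49.1 kPa

V = 4Q/(πD²) = 4·0.0223/(π·0.149²) = 1.279 m/s
Re = VD/ν = 1.279·0.149/1.38×10^-6 = 1.38×10^5 → turbulent
ε/D = 0.16/149 = 0.00107
Haaland: f = 0.02167
h_f = f(L/D)V²/(2g) = 0.02167·(520/0.149)·1.279²/(2·9.81) = 6.306 m
Δp = ρg·h_f = 793.0·9.81·6.306 = 49.06 kPa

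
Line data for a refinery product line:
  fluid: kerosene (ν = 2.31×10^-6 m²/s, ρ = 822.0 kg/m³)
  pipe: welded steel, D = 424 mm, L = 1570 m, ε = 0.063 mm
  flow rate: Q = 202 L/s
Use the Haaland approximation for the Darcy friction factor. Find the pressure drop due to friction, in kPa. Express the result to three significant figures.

V = 4Q/(πD²) = 4·0.202/(π·0.424²) = 1.431 m/s
Re = VD/ν = 1.431·0.424/2.31×10^-6 = 2.63×10^5 → turbulent
ε/D = 0.063/424 = 1.49×10^-4
Haaland: f = 0.01591
h_f = f(L/D)V²/(2g) = 0.01591·(1570/0.424)·1.431²/(2·9.81) = 6.147 m
Δp = ρg·h_f = 822.0·9.81·6.147 = 49.57 kPa

Δp ≈ 49.6 kPa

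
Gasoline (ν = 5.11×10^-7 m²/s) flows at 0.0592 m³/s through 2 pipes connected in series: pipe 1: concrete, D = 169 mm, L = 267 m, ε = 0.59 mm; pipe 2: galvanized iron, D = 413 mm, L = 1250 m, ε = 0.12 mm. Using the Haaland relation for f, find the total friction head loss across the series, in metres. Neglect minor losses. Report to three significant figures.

H ≈ 15.9 m

Pipe 1: V = 2.639 m/s, Re = 8.73×10^5, ε/D = 0.00349, f = 0.02750, h_1 = f(L/D)V²/2g = 15.42 m
Pipe 2: V = 0.4419 m/s, Re = 3.57×10^5, ε/D = 2.91×10^-4, f = 0.01648, h_2 = f(L/D)V²/2g = 0.4966 m
Series → Q common, losses add: H = Σh = 15.92 m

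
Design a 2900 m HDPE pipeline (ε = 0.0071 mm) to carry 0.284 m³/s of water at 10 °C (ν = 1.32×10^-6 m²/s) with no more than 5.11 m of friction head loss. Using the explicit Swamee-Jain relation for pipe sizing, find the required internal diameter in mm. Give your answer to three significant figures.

D ≈ 557 mm

Swamee-Jain (Type III): D = 0.66·[ε^1.25·(LQ²/(gh_f))^4.75 + ν·Q^9.4·(L/(gh_f))^5.2]^0.04
LQ²/(gh_f) = 4.666; L/(gh_f) = 57.85
Term 1 = ε^1.25·(…)^4.75 = 5.52×10^-4; Term 2 = ν·Q^9.4·(…)^5.2 = 0.0140
D = 0.66·(5.52×10^-4 + 0.0140)^0.04 = 0.5572 m = 557 mm
Check: V = 1.16 m/s, Re = 4.92×10^5, f = 0.01333, h_f = 4.80 m ≈ 5.11 m ✓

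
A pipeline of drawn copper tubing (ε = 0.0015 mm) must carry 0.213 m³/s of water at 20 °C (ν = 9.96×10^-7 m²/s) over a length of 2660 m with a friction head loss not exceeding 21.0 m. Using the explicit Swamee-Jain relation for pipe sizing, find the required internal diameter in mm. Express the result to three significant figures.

Swamee-Jain (Type III): D = 0.66·[ε^1.25·(LQ²/(gh_f))^4.75 + ν·Q^9.4·(L/(gh_f))^5.2]^0.04
LQ²/(gh_f) = 0.5858; L/(gh_f) = 12.91
Term 1 = ε^1.25·(…)^4.75 = 4.14×10^-9; Term 2 = ν·Q^9.4·(…)^5.2 = 2.90×10^-7
D = 0.66·(4.14×10^-9 + 2.90×10^-7)^0.04 = 0.3616 m = 362 mm
Check: V = 2.07 m/s, Re = 7.53×10^5, f = 0.01227, h_f = 19.8 m ≈ 21.0 m ✓

D ≈ 362 mm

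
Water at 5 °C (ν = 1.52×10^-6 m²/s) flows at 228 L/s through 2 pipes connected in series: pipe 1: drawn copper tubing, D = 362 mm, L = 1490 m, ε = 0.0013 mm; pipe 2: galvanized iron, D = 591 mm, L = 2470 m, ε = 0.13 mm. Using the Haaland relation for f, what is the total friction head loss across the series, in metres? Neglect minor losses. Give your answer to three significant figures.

Pipe 1: V = 2.215 m/s, Re = 5.28×10^5, ε/D = 3.59×10^-6, f = 0.01298, h_1 = f(L/D)V²/2g = 13.36 m
Pipe 2: V = 0.8311 m/s, Re = 3.23×10^5, ε/D = 2.20×10^-4, f = 0.01609, h_2 = f(L/D)V²/2g = 2.368 m
Series → Q common, losses add: H = Σh = 15.73 m

H ≈ 15.7 m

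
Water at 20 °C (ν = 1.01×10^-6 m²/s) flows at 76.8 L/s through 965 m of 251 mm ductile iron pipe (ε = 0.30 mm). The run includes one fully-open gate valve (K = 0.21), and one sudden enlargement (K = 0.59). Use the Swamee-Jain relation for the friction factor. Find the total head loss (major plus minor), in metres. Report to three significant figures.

H_L ≈ 10.2 m

V = 4Q/(πD²) = 1.552 m/s; V²/2g = 0.1228 m
Re = 3.86×10^5, ε/D = 0.00120 → f = 0.02133 (Swamee-Jain)
Major: h_f = f(L/D)·V²/2g = 0.02133·3845·0.1228 = 10.07 m
Minor: ΣK = 0.800; h_m = ΣK·V²/2g = 0.09823 m
Total H_L = 10.07 + 0.09823 = 10.17 m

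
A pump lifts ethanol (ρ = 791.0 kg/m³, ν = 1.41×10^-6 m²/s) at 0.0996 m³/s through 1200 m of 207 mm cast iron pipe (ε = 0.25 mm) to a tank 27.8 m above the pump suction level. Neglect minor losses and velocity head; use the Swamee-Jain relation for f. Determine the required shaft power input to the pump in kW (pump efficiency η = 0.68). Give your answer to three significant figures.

V = 4Q/(πD²) = 2.960 m/s; Re = 4.34×10^5; ε/D = 0.00121; f = 0.02130
h_f = f(L/D)V²/2g = 55.12 m
Total head H = z + h_f = 27.8 + 55.12 = 82.92 m
P_hyd = ρgQH = 791.0·9.81·0.0996·82.92 = 64.08 kW
P_shaft = P_hyd/η = 64.08/0.68 = 94.24 kW

P_shaft ≈ 94.2 kW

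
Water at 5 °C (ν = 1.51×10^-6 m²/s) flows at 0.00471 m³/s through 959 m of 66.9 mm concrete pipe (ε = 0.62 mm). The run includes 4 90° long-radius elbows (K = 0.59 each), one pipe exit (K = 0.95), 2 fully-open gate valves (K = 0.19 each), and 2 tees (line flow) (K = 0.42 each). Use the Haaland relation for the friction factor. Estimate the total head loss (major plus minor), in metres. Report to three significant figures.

V = 4Q/(πD²) = 1.340 m/s; V²/2g = 0.09151 m
Re = 5.94×10^4, ε/D = 0.00927 → f = 0.03800 (Haaland)
Major: h_f = f(L/D)·V²/2g = 0.03800·14335·0.09151 = 49.84 m
Minor: ΣK = 4.53; h_m = ΣK·V²/2g = 0.4145 m
Total H_L = 49.84 + 0.4145 = 50.26 m

H_L ≈ 50.3 m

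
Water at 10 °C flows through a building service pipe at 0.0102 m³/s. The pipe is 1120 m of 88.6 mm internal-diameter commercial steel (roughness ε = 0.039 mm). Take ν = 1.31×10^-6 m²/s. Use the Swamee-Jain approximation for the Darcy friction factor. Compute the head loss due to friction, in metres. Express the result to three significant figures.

h_f ≈ 35.0 m

V = 4Q/(πD²) = 4·0.0102/(π·0.0886²) = 1.654 m/s
Re = VD/ν = 1.654·0.0886/1.31×10^-6 = 1.12×10^5 → turbulent
ε/D = 0.039/88.6 = 4.40×10^-4
Swamee-Jain: f = 0.01986
h_f = f(L/D)V²/(2g) = 0.01986·(1120/0.0886)·1.654²/(2·9.81) = 35.02 m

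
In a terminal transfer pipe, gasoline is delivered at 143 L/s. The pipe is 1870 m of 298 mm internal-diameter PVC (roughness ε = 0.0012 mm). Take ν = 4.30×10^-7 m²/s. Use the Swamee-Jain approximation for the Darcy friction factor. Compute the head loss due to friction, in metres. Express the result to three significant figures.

V = 4Q/(πD²) = 4·0.143/(π·0.298²) = 2.050 m/s
Re = VD/ν = 2.050·0.298/4.30×10^-7 = 1.42×10^6 → turbulent
ε/D = 0.0012/298 = 4.03×10^-6
Swamee-Jain: f = 0.01108
h_f = f(L/D)V²/(2g) = 0.01108·(1870/0.298)·2.050²/(2·9.81) = 14.89 m

h_f ≈ 14.9 m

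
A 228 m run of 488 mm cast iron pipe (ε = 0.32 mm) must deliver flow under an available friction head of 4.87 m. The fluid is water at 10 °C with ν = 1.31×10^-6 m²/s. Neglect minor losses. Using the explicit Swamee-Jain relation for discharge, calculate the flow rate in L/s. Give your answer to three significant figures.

Swamee-Jain (Type II): Q = -0.965·√(gD⁵h_f/L)·ln[ε/(3.7D) + √(3.17ν²L/(gD³h_f))]
√(gD⁵h_f/L) = √(9.81·0.488⁵·4.87/228) = 0.07615
ε/(3.7D) = 1.77×10^-4; √(3.17ν²L/(gD³h_f)) = 1.49×10^-5
Q = -0.965·0.07615·ln(1.922×10^-4) = 0.6288 m³/s
Check: V = 3.36 m/s, Re = 1.25×10^6, f = 0.01818, h_f = 4.89 m ≈ 4.87 m ✓

Q ≈ 629 L/s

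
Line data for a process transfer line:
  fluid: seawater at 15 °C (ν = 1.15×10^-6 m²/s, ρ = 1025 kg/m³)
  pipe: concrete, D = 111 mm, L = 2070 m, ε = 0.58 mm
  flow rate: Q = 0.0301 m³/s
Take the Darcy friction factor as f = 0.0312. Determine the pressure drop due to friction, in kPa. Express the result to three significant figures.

Δp ≈ 2890 kPa

V = 4Q/(πD²) = 4·0.0301/(π·0.111²) = 3.111 m/s
h_f = f(L/D)V²/(2g) = 0.03120·(2070/0.111)·3.111²/(2·9.81) = 286.9 m
Δp = ρg·h_f = 1025·9.81·286.9 = 2885 kPa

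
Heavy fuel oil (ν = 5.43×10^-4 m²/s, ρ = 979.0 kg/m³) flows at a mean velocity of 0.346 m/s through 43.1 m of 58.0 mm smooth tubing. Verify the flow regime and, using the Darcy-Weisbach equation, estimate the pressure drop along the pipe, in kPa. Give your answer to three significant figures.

Re = VD/ν = 0.346·0.05800/5.43×10^-4 = 37.0 → laminar (Re < 2300)
f = 64/Re = 1.732
h_f = f(L/D)V²/(2g) = 1.732·(43.1/0.05800)·0.346²/(2·9.81) = 7.852 m
Δp = ρg·h_f = 979.0·9.81·7.852 = 75.41 kPa

Δp ≈ 75.4 kPa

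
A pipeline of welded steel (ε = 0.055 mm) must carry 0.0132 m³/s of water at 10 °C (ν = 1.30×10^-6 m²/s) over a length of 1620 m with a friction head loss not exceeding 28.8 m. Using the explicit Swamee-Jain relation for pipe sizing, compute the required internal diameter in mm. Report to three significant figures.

Swamee-Jain (Type III): D = 0.66·[ε^1.25·(LQ²/(gh_f))^4.75 + ν·Q^9.4·(L/(gh_f))^5.2]^0.04
LQ²/(gh_f) = 9.991×10^-4; L/(gh_f) = 5.734
Term 1 = ε^1.25·(…)^4.75 = 2.65×10^-20; Term 2 = ν·Q^9.4·(…)^5.2 = 2.46×10^-20
D = 0.66·(2.65×10^-20 + 2.46×10^-20)^0.04 = 0.1117 m = 112 mm
Check: V = 1.35 m/s, Re = 1.16×10^5, f = 0.02001, h_f = 26.9 m ≈ 28.8 m ✓

D ≈ 112 mm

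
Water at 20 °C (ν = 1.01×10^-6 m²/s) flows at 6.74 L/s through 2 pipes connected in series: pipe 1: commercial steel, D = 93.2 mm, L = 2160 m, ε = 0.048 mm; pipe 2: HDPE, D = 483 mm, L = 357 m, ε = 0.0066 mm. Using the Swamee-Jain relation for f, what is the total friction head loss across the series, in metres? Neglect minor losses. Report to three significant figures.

Pipe 1: V = 0.9880 m/s, Re = 9.12×10^4, ε/D = 5.15×10^-4, f = 0.02073, h_1 = f(L/D)V²/2g = 23.90 m
Pipe 2: V = 0.03679 m/s, Re = 1.76×10^4, ε/D = 1.37×10^-5, f = 0.02670, h_2 = f(L/D)V²/2g = 0.001361 m
Series → Q common, losses add: H = Σh = 23.90 m

H ≈ 23.9 m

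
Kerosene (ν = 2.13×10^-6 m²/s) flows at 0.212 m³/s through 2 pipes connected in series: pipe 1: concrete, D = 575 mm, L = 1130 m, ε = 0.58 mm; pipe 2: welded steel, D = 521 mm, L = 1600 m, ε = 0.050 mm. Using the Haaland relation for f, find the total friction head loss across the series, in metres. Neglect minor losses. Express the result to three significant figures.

H ≈ 3.82 m

Pipe 1: V = 0.8164 m/s, Re = 2.20×10^5, ε/D = 0.00101, f = 0.02084, h_1 = f(L/D)V²/2g = 1.391 m
Pipe 2: V = 0.9944 m/s, Re = 2.43×10^5, ε/D = 9.60×10^-5, f = 0.01567, h_2 = f(L/D)V²/2g = 2.426 m
Series → Q common, losses add: H = Σh = 3.817 m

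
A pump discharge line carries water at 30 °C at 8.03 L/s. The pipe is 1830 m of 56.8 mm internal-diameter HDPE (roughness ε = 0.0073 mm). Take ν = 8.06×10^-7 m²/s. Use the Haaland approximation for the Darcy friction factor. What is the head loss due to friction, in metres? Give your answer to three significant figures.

h_f ≈ 266 m

V = 4Q/(πD²) = 4·0.00803/(π·0.0568²) = 3.169 m/s
Re = VD/ν = 3.169·0.0568/8.06×10^-7 = 2.23×10^5 → turbulent
ε/D = 0.0073/56.8 = 1.29×10^-4
Haaland: f = 0.01612
h_f = f(L/D)V²/(2g) = 0.01612·(1830/0.0568)·3.169²/(2·9.81) = 265.9 m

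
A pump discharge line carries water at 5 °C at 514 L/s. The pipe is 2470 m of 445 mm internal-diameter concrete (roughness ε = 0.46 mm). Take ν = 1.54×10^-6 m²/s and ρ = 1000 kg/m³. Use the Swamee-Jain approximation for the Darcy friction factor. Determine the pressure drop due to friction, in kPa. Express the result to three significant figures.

V = 4Q/(πD²) = 4·0.514/(π·0.445²) = 3.305 m/s
Re = VD/ν = 3.305·0.445/1.54×10^-6 = 9.55×10^5 → turbulent
ε/D = 0.46/445 = 0.00103
Swamee-Jain: f = 0.02020
h_f = f(L/D)V²/(2g) = 0.02020·(2470/0.445)·3.305²/(2·9.81) = 62.41 m
Δp = ρg·h_f = 1000·9.81·62.41 = 612.2 kPa

Δp ≈ 612 kPa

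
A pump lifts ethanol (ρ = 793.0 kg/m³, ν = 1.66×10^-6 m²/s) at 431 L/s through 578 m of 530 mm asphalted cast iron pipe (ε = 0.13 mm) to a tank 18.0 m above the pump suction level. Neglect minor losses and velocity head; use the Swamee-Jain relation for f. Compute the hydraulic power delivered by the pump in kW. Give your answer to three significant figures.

P_hyd ≈ 71.5 kW

V = 4Q/(πD²) = 1.954 m/s; Re = 6.24×10^5; ε/D = 2.45×10^-4; f = 0.01567
h_f = f(L/D)V²/2g = 3.324 m
Total head H = z + h_f = 18.0 + 3.324 = 21.32 m
P_hyd = ρgQH = 793.0·9.81·0.431·21.32 = 71.50 kW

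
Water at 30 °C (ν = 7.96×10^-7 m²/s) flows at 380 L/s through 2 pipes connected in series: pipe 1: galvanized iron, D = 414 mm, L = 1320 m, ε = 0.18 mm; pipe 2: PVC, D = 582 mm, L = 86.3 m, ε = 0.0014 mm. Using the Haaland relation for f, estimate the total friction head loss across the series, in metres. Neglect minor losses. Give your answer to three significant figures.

Pipe 1: V = 2.823 m/s, Re = 1.47×10^6, ε/D = 4.35×10^-4, f = 0.01656, h_1 = f(L/D)V²/2g = 21.44 m
Pipe 2: V = 1.428 m/s, Re = 1.04×10^6, ε/D = 2.41×10^-6, f = 0.01154, h_2 = f(L/D)V²/2g = 0.1780 m
Series → Q common, losses add: H = Σh = 21.62 m

H ≈ 21.6 m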